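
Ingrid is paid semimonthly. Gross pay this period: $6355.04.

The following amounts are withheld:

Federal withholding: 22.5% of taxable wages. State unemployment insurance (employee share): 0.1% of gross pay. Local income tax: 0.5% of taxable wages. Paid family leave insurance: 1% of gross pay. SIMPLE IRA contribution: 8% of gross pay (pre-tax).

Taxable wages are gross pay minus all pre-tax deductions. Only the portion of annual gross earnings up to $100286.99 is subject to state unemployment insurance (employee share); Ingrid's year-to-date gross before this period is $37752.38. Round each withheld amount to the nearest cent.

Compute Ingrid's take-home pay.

$4432.01

SIMPLE IRA contribution: $6355.04 × 0.08 = $508.40
Taxable wages = $6355.04 − $508.40 = $5846.64
Local income tax: $5846.64 × 0.005 = $29.23
Federal withholding: $5846.64 × 0.225 = $1315.49
Paid family leave insurance: $6355.04 × 0.01 = $63.55
State unemployment insurance (employee share): cap not yet reached, full $6355.04 is subject → $6355.04 × 0.001 = $6.36
Total deductions = $508.40 + $29.23 + $1315.49 + $63.55 + $6.36 = $1923.03
Net pay = $6355.04 − $1923.03 = $4432.01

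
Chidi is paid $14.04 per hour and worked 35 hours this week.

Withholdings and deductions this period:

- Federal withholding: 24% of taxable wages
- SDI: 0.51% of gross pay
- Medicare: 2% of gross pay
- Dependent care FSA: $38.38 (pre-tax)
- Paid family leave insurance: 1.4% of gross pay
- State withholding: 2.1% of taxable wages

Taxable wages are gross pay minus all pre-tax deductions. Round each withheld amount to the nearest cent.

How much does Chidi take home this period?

$315.57

Gross pay: 35 × $14.04 = $491.40
Dependent care FSA: $38.38
Taxable wages = $491.40 − $38.38 = $453.02
Federal withholding: $453.02 × 0.24 = $108.72
State withholding: $453.02 × 0.021 = $9.51
SDI: $491.40 × 0.0051 = $2.51
Paid family leave insurance: $491.40 × 0.014 = $6.88
Medicare: $491.40 × 0.02 = $9.83
Total deductions = $38.38 + $108.72 + $9.51 + $2.51 + $6.88 + $9.83 = $175.83
Net pay = $491.40 − $175.83 = $315.57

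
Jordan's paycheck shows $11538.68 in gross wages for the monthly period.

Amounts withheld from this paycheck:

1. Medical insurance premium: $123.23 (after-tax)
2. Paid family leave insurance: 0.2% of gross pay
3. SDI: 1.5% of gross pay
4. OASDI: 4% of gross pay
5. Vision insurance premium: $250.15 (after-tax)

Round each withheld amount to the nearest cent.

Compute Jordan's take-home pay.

$10507.59

OASDI: $11538.68 × 0.04 = $461.55
SDI: $11538.68 × 0.015 = $173.08
Paid family leave insurance: $11538.68 × 0.002 = $23.08
Medical insurance premium: $123.23
Vision insurance premium: $250.15
Total deductions = $461.55 + $173.08 + $23.08 + $123.23 + $250.15 = $1031.09
Net pay = $11538.68 − $1031.09 = $10507.59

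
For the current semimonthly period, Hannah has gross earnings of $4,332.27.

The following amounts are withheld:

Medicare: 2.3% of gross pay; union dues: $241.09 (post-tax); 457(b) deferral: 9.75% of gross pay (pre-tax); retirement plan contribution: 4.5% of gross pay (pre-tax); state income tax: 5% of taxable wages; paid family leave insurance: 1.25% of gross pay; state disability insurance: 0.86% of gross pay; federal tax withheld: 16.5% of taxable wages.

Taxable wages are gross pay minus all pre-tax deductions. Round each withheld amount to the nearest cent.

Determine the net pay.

Retirement plan contribution: $4,332.27 × 0.045 = $194.95
457(b) deferral: $4,332.27 × 0.0975 = $422.40
Pre-tax total = $194.95 + $422.40 = $617.35
Taxable wages = $4,332.27 − $617.35 = $3,714.92
State income tax: $3,714.92 × 0.05 = $185.75
Federal tax withheld: $3,714.92 × 0.165 = $612.96
State disability insurance: $4,332.27 × 0.0086 = $37.26
Paid family leave insurance: $4,332.27 × 0.0125 = $54.15
Medicare: $4,332.27 × 0.023 = $99.64
Union dues: $241.09
Total deductions = $194.95 + $422.40 + $185.75 + $612.96 + $37.26 + $54.15 + $99.64 + $241.09 = $1,848.20
Net pay = $4,332.27 − $1,848.20 = $2,484.07

$2,484.07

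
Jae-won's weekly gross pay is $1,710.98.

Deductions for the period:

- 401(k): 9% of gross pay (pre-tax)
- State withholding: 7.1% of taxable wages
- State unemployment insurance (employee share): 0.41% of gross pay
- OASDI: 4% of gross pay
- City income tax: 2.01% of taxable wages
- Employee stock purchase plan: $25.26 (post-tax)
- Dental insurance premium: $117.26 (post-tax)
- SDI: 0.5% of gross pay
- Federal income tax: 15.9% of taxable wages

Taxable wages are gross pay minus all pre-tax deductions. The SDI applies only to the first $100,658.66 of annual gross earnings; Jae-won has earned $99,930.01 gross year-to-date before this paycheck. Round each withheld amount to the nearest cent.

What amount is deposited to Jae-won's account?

401(k): $1,710.98 × 0.09 = $153.99
Taxable wages = $1,710.98 − $153.99 = $1,556.99
State withholding: $1,556.99 × 0.071 = $110.55
Federal income tax: $1,556.99 × 0.159 = $247.56
City income tax: $1,556.99 × 0.0201 = $31.30
State unemployment insurance (employee share): $1,710.98 × 0.0041 = $7.02
SDI: only $100,658.66 − $99,930.01 = $728.65 of this check is subject → $728.65 × 0.005 = $3.64
OASDI: $1,710.98 × 0.04 = $68.44
Employee stock purchase plan: $25.26
Dental insurance premium: $117.26
Total deductions = $153.99 + $110.55 + $247.56 + $31.30 + $7.02 + $3.64 + $68.44 + $25.26 + $117.26 = $765.02
Net pay = $1,710.98 − $765.02 = $945.96

$945.96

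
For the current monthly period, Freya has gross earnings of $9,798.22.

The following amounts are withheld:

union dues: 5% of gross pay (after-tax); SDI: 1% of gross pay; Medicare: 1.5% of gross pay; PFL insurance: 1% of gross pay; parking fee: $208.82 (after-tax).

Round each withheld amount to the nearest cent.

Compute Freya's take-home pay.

Medicare: $9,798.22 × 0.015 = $146.97
PFL insurance: $9,798.22 × 0.01 = $97.98
SDI: $9,798.22 × 0.01 = $97.98
Parking fee: $208.82
Union dues: $9,798.22 × 0.05 = $489.91
Total deductions = $146.97 + $97.98 + $97.98 + $208.82 + $489.91 = $1,041.66
Net pay = $9,798.22 − $1,041.66 = $8,756.56

$8,756.56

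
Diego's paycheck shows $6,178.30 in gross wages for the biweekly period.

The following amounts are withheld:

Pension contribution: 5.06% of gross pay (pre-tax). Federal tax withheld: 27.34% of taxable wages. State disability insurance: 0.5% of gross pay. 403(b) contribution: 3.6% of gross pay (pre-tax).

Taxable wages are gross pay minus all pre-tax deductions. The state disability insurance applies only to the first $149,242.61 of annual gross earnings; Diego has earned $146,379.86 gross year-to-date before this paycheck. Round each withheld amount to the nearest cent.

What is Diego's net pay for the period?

$4,086.08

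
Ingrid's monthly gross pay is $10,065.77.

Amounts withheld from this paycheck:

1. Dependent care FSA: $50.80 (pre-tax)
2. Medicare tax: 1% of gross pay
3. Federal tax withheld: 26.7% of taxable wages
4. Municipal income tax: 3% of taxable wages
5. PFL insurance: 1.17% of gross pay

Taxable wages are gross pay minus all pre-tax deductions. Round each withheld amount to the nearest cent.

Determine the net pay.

$6,822.09

Dependent care FSA: $50.80
Taxable wages = $10,065.77 − $50.80 = $10,014.97
Municipal income tax: $10,014.97 × 0.03 = $300.45
Federal tax withheld: $10,014.97 × 0.267 = $2,674.00
PFL insurance: $10,065.77 × 0.0117 = $117.77
Medicare tax: $10,065.77 × 0.01 = $100.66
Total deductions = $50.80 + $300.45 + $2,674.00 + $117.77 + $100.66 = $3,243.68
Net pay = $10,065.77 − $3,243.68 = $6,822.09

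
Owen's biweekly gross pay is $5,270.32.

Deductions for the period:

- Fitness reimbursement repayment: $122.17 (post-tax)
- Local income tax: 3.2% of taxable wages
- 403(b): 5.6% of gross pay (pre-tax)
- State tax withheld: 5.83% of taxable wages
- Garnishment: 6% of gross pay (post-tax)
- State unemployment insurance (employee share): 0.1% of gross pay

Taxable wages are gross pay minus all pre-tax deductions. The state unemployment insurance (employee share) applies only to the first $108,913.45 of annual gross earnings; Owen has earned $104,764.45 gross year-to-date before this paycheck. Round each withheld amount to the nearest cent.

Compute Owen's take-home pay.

$4,083.38

403(b): $5,270.32 × 0.056 = $295.14
Taxable wages = $5,270.32 − $295.14 = $4,975.18
State tax withheld: $4,975.18 × 0.0583 = $290.05
Local income tax: $4,975.18 × 0.032 = $159.21
State unemployment insurance (employee share): only $108,913.45 − $104,764.45 = $4,149.00 of this check is subject → $4,149.00 × 0.001 = $4.15
Fitness reimbursement repayment: $122.17
Garnishment: $5,270.32 × 0.06 = $316.22
Total deductions = $295.14 + $290.05 + $159.21 + $4.15 + $122.17 + $316.22 = $1,186.94
Net pay = $5,270.32 − $1,186.94 = $4,083.38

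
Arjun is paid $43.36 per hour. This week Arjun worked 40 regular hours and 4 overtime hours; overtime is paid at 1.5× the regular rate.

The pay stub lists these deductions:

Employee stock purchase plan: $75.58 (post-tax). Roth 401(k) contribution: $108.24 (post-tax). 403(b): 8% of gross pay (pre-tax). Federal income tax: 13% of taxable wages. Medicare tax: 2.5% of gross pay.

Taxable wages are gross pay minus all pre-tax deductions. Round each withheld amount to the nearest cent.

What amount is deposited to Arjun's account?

Regular pay: 40 × $43.36 = $1,734.40
Overtime pay: 4 × $43.36 × 1.5 = $260.16
Gross pay = $1,734.40 + $260.16 = $1,994.56
403(b): $1,994.56 × 0.08 = $159.56
Taxable wages = $1,994.56 − $159.56 = $1,835.00
Federal income tax: $1,835.00 × 0.13 = $238.55
Medicare tax: $1,994.56 × 0.025 = $49.86
Employee stock purchase plan: $75.58
Roth 401(k) contribution: $108.24
Total deductions = $159.56 + $238.55 + $49.86 + $75.58 + $108.24 = $631.79
Net pay = $1,994.56 − $631.79 = $1,362.77

$1,362.77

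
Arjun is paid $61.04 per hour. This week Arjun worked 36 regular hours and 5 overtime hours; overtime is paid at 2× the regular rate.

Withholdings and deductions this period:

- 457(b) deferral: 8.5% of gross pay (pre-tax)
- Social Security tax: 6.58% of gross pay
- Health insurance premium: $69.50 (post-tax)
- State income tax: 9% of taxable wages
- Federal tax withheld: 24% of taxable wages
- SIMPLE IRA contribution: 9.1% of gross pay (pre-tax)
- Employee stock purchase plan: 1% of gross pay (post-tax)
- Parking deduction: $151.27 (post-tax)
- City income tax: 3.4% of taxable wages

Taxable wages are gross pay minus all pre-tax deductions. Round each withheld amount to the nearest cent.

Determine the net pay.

$1037.88

Regular pay: 36 × $61.04 = $2197.44
Overtime pay: 5 × $61.04 × 2 = $610.40
Gross pay = $2197.44 + $610.40 = $2807.84
457(b) deferral: $2807.84 × 0.085 = $238.67
SIMPLE IRA contribution: $2807.84 × 0.091 = $255.51
Pre-tax total = $238.67 + $255.51 = $494.18
Taxable wages = $2807.84 − $494.18 = $2313.66
City income tax: $2313.66 × 0.034 = $78.66
State income tax: $2313.66 × 0.09 = $208.23
Federal tax withheld: $2313.66 × 0.24 = $555.28
Social Security tax: $2807.84 × 0.0658 = $184.76
Parking deduction: $151.27
Health insurance premium: $69.50
Employee stock purchase plan: $2807.84 × 0.01 = $28.08
Total deductions = $238.67 + $255.51 + $78.66 + $208.23 + $555.28 + $184.76 + $151.27 + $69.50 + $28.08 = $1769.96
Net pay = $2807.84 − $1769.96 = $1037.88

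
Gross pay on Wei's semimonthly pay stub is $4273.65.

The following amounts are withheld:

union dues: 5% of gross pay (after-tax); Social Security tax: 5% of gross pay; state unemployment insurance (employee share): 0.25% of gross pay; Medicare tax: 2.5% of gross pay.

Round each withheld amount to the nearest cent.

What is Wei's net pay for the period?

Medicare tax: $4273.65 × 0.025 = $106.84
Social Security tax: $4273.65 × 0.05 = $213.68
State unemployment insurance (employee share): $4273.65 × 0.0025 = $10.68
Union dues: $4273.65 × 0.05 = $213.68
Total deductions = $106.84 + $213.68 + $10.68 + $213.68 = $544.88
Net pay = $4273.65 − $544.88 = $3728.77

$3728.77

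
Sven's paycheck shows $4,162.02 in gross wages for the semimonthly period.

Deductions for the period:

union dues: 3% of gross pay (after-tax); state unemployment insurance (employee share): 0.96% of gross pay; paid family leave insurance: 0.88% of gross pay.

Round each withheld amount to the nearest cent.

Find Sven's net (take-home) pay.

$3,960.57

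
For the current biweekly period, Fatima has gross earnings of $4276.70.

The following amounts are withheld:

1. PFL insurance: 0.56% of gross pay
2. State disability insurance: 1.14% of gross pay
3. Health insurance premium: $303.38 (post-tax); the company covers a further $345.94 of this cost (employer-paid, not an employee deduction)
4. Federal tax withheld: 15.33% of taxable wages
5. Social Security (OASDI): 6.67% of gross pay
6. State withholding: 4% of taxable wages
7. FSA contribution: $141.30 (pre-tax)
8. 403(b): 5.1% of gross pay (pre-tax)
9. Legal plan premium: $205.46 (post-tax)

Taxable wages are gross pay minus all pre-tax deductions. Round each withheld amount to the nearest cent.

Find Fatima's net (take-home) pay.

FSA contribution: $141.30
403(b): $4276.70 × 0.051 = $218.11
Pre-tax total = $141.30 + $218.11 = $359.41
Taxable wages = $4276.70 − $359.41 = $3917.29
Federal tax withheld: $3917.29 × 0.1533 = $600.52
State withholding: $3917.29 × 0.04 = $156.69
State disability insurance: $4276.70 × 0.0114 = $48.75
Social Security (OASDI): $4276.70 × 0.0667 = $285.26
PFL insurance: $4276.70 × 0.0056 = $23.95
Legal plan premium: $205.46
Health insurance premium: $303.38
(Employer's $345.94 toward health insurance premium is not withheld from the employee.)
Total deductions = $141.30 + $218.11 + $600.52 + $156.69 + $48.75 + $285.26 + $23.95 + $205.46 + $303.38 = $1983.42
Net pay = $4276.70 − $1983.42 = $2293.28

$2293.28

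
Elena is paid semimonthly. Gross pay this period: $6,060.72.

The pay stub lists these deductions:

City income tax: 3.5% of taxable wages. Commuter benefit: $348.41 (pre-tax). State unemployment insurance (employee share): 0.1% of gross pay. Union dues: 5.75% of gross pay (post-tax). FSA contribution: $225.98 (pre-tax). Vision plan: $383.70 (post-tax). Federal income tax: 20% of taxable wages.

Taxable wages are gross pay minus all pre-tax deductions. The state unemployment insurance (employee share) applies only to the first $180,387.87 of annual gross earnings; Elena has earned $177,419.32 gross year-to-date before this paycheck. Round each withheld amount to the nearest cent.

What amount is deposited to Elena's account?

$3,461.88

FSA contribution: $225.98
Commuter benefit: $348.41
Pre-tax total = $225.98 + $348.41 = $574.39
Taxable wages = $6,060.72 − $574.39 = $5,486.33
City income tax: $5,486.33 × 0.035 = $192.02
Federal income tax: $5,486.33 × 0.2 = $1,097.27
State unemployment insurance (employee share): only $180,387.87 − $177,419.32 = $2,968.55 of this check is subject → $2,968.55 × 0.001 = $2.97
Union dues: $6,060.72 × 0.0575 = $348.49
Vision plan: $383.70
Total deductions = $225.98 + $348.41 + $192.02 + $1,097.27 + $2.97 + $348.49 + $383.70 = $2,598.84
Net pay = $6,060.72 − $2,598.84 = $3,461.88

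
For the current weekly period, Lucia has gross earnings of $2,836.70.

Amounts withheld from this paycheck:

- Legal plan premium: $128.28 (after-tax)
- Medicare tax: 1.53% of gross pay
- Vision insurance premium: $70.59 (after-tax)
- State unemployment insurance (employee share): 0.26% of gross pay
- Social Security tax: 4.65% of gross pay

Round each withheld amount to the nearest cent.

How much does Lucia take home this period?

$2,455.14

Medicare tax: $2,836.70 × 0.0153 = $43.40
Social Security tax: $2,836.70 × 0.0465 = $131.91
State unemployment insurance (employee share): $2,836.70 × 0.0026 = $7.38
Vision insurance premium: $70.59
Legal plan premium: $128.28
Total deductions = $43.40 + $131.91 + $7.38 + $70.59 + $128.28 = $381.56
Net pay = $2,836.70 − $381.56 = $2,455.14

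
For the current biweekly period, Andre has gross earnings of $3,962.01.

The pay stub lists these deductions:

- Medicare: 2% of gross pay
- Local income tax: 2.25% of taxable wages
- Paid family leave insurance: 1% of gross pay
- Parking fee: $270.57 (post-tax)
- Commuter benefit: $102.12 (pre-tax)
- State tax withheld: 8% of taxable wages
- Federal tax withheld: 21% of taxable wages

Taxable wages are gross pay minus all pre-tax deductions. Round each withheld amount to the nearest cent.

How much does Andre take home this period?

Commuter benefit: $102.12
Taxable wages = $3,962.01 − $102.12 = $3,859.89
Local income tax: $3,859.89 × 0.0225 = $86.85
State tax withheld: $3,859.89 × 0.08 = $308.79
Federal tax withheld: $3,859.89 × 0.21 = $810.58
Paid family leave insurance: $3,962.01 × 0.01 = $39.62
Medicare: $3,962.01 × 0.02 = $79.24
Parking fee: $270.57
Total deductions = $102.12 + $86.85 + $308.79 + $810.58 + $39.62 + $79.24 + $270.57 = $1,697.77
Net pay = $3,962.01 − $1,697.77 = $2,264.24

$2,264.24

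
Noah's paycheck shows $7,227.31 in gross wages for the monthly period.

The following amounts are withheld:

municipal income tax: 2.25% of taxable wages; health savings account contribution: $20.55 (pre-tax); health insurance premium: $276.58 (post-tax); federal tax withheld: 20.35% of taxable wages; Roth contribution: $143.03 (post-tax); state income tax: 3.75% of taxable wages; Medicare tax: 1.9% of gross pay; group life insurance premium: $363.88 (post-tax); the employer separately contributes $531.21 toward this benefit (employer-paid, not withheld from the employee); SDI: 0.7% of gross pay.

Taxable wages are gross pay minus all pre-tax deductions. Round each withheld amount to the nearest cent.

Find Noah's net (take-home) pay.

$4,336.38

Health savings account contribution: $20.55
Taxable wages = $7,227.31 − $20.55 = $7,206.76
Municipal income tax: $7,206.76 × 0.0225 = $162.15
Federal tax withheld: $7,206.76 × 0.2035 = $1,466.58
State income tax: $7,206.76 × 0.0375 = $270.25
Medicare tax: $7,227.31 × 0.019 = $137.32
SDI: $7,227.31 × 0.007 = $50.59
Group life insurance premium: $363.88
Health insurance premium: $276.58
Roth contribution: $143.03
(Employer's $531.21 toward group life insurance premium is not withheld from the employee.)
Total deductions = $20.55 + $162.15 + $1,466.58 + $270.25 + $137.32 + $50.59 + $363.88 + $276.58 + $143.03 = $2,890.93
Net pay = $7,227.31 − $2,890.93 = $4,336.38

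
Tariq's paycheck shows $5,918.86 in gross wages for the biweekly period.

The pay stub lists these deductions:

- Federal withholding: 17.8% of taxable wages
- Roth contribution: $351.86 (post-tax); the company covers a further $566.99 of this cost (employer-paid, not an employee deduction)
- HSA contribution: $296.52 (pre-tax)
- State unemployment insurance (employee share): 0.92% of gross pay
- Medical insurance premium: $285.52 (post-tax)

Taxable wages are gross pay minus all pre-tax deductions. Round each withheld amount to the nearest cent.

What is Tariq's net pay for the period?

HSA contribution: $296.52
Taxable wages = $5,918.86 − $296.52 = $5,622.34
Federal withholding: $5,622.34 × 0.178 = $1,000.78
State unemployment insurance (employee share): $5,918.86 × 0.0092 = $54.45
Roth contribution: $351.86
Medical insurance premium: $285.52
(Employer's $566.99 toward Roth contribution is not withheld from the employee.)
Total deductions = $296.52 + $1,000.78 + $54.45 + $351.86 + $285.52 = $1,989.13
Net pay = $5,918.86 − $1,989.13 = $3,929.73

$3,929.73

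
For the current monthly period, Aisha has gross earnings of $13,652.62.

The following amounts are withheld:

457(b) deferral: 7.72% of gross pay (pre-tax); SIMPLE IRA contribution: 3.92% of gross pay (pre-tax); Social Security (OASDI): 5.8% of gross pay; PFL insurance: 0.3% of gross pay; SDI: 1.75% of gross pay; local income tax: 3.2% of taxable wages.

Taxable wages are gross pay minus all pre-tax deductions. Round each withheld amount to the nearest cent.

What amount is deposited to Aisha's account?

$10,605.70

457(b) deferral: $13,652.62 × 0.0772 = $1,053.98
SIMPLE IRA contribution: $13,652.62 × 0.0392 = $535.18
Pre-tax total = $1,053.98 + $535.18 = $1,589.16
Taxable wages = $13,652.62 − $1,589.16 = $12,063.46
Local income tax: $12,063.46 × 0.032 = $386.03
SDI: $13,652.62 × 0.0175 = $238.92
PFL insurance: $13,652.62 × 0.003 = $40.96
Social Security (OASDI): $13,652.62 × 0.058 = $791.85
Total deductions = $1,053.98 + $535.18 + $386.03 + $238.92 + $40.96 + $791.85 = $3,046.92
Net pay = $13,652.62 − $3,046.92 = $10,605.70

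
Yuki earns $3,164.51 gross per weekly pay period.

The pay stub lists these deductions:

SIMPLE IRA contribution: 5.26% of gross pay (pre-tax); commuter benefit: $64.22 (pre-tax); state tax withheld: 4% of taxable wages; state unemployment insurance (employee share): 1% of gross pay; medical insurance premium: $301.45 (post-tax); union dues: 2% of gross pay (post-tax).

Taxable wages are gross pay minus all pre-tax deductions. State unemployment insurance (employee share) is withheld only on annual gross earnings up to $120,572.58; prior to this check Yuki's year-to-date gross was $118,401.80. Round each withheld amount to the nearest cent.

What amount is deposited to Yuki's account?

SIMPLE IRA contribution: $3,164.51 × 0.0526 = $166.45
Commuter benefit: $64.22
Pre-tax total = $166.45 + $64.22 = $230.67
Taxable wages = $3,164.51 − $230.67 = $2,933.84
State tax withheld: $2,933.84 × 0.04 = $117.35
State unemployment insurance (employee share): only $120,572.58 − $118,401.80 = $2,170.78 of this check is subject → $2,170.78 × 0.01 = $21.71
Union dues: $3,164.51 × 0.02 = $63.29
Medical insurance premium: $301.45
Total deductions = $166.45 + $64.22 + $117.35 + $21.71 + $63.29 + $301.45 = $734.47
Net pay = $3,164.51 − $734.47 = $2,430.04

$2,430.04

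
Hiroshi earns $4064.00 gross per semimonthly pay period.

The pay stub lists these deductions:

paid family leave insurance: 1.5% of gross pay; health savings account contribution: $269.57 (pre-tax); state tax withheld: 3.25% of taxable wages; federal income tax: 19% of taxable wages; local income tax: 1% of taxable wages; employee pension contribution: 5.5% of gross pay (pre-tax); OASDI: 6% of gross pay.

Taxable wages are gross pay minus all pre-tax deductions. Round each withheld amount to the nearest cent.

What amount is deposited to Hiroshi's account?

$2435.88

Health savings account contribution: $269.57
Employee pension contribution: $4064.00 × 0.055 = $223.52
Pre-tax total = $269.57 + $223.52 = $493.09
Taxable wages = $4064.00 − $493.09 = $3570.91
Local income tax: $3570.91 × 0.01 = $35.71
State tax withheld: $3570.91 × 0.0325 = $116.05
Federal income tax: $3570.91 × 0.19 = $678.47
Paid family leave insurance: $4064.00 × 0.015 = $60.96
OASDI: $4064.00 × 0.06 = $243.84
Total deductions = $269.57 + $223.52 + $35.71 + $116.05 + $678.47 + $60.96 + $243.84 = $1628.12
Net pay = $4064.00 − $1628.12 = $2435.88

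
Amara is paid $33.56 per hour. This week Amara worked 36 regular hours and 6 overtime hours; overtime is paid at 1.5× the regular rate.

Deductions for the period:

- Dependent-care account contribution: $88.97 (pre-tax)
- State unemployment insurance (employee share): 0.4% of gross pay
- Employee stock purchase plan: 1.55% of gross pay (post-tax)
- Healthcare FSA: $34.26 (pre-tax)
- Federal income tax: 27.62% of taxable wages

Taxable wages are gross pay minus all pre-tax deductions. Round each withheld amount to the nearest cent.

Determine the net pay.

$974.44

Regular pay: 36 × $33.56 = $1,208.16
Overtime pay: 6 × $33.56 × 1.5 = $302.04
Gross pay = $1,208.16 + $302.04 = $1,510.20
Dependent-care account contribution: $88.97
Healthcare FSA: $34.26
Pre-tax total = $88.97 + $34.26 = $123.23
Taxable wages = $1,510.20 − $123.23 = $1,386.97
Federal income tax: $1,386.97 × 0.2762 = $383.08
State unemployment insurance (employee share): $1,510.20 × 0.004 = $6.04
Employee stock purchase plan: $1,510.20 × 0.0155 = $23.41
Total deductions = $88.97 + $34.26 + $383.08 + $6.04 + $23.41 = $535.76
Net pay = $1,510.20 − $535.76 = $974.44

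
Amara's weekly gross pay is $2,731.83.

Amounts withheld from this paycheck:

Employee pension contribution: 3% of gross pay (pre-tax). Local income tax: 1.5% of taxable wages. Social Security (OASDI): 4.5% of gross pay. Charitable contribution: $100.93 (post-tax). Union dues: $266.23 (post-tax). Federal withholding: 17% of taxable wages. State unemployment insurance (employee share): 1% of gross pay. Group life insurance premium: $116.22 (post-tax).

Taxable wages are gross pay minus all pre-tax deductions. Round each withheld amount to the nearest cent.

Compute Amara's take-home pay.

Employee pension contribution: $2,731.83 × 0.03 = $81.95
Taxable wages = $2,731.83 − $81.95 = $2,649.88
Local income tax: $2,649.88 × 0.015 = $39.75
Federal withholding: $2,649.88 × 0.17 = $450.48
State unemployment insurance (employee share): $2,731.83 × 0.01 = $27.32
Social Security (OASDI): $2,731.83 × 0.045 = $122.93
Group life insurance premium: $116.22
Union dues: $266.23
Charitable contribution: $100.93
Total deductions = $81.95 + $39.75 + $450.48 + $27.32 + $122.93 + $116.22 + $266.23 + $100.93 = $1,205.81
Net pay = $2,731.83 − $1,205.81 = $1,526.02

$1,526.02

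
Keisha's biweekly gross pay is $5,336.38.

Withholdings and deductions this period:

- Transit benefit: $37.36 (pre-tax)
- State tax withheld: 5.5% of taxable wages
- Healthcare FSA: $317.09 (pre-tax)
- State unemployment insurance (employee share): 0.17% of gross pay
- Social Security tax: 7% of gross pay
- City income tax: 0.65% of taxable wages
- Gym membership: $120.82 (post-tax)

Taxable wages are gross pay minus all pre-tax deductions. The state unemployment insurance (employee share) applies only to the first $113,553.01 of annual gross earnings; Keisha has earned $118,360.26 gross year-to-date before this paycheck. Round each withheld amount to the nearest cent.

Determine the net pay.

Transit benefit: $37.36
Healthcare FSA: $317.09
Pre-tax total = $37.36 + $317.09 = $354.45
Taxable wages = $5,336.38 − $354.45 = $4,981.93
City income tax: $4,981.93 × 0.0065 = $32.38
State tax withheld: $4,981.93 × 0.055 = $274.01
State unemployment insurance (employee share): annual cap $113,553.01 already reached (YTD $118,360.26), so $0.00
Social Security tax: $5,336.38 × 0.07 = $373.55
Gym membership: $120.82
Total deductions = $37.36 + $317.09 + $32.38 + $274.01 + $0.00 + $373.55 + $120.82 = $1,155.21
Net pay = $5,336.38 − $1,155.21 = $4,181.17

$4,181.17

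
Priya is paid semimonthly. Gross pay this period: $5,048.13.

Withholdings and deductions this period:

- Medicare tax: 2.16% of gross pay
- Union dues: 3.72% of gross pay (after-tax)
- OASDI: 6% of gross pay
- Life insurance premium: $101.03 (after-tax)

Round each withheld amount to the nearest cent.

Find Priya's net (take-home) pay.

$4,347.38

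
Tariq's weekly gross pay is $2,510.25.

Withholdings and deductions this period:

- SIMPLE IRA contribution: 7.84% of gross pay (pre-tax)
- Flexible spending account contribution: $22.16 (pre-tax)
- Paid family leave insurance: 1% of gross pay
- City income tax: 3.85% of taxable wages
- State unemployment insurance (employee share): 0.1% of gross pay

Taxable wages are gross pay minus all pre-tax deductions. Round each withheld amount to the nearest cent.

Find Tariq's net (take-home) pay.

$2,175.47

SIMPLE IRA contribution: $2,510.25 × 0.0784 = $196.80
Flexible spending account contribution: $22.16
Pre-tax total = $196.80 + $22.16 = $218.96
Taxable wages = $2,510.25 − $218.96 = $2,291.29
City income tax: $2,291.29 × 0.0385 = $88.21
Paid family leave insurance: $2,510.25 × 0.01 = $25.10
State unemployment insurance (employee share): $2,510.25 × 0.001 = $2.51
Total deductions = $196.80 + $22.16 + $88.21 + $25.10 + $2.51 = $334.78
Net pay = $2,510.25 − $334.78 = $2,175.47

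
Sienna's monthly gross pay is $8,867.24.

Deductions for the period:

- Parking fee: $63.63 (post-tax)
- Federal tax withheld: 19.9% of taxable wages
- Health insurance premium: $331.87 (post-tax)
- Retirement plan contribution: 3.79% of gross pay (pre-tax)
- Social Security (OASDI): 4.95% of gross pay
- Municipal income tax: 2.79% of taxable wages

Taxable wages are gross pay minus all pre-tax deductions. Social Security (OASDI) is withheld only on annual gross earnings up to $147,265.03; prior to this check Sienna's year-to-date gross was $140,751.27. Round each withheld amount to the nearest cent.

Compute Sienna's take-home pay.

Retirement plan contribution: $8,867.24 × 0.0379 = $336.07
Taxable wages = $8,867.24 − $336.07 = $8,531.17
Federal tax withheld: $8,531.17 × 0.199 = $1,697.70
Municipal income tax: $8,531.17 × 0.0279 = $238.02
Social Security (OASDI): only $147,265.03 − $140,751.27 = $6,513.76 of this check is subject → $6,513.76 × 0.0495 = $322.43
Health insurance premium: $331.87
Parking fee: $63.63
Total deductions = $336.07 + $1,697.70 + $238.02 + $322.43 + $331.87 + $63.63 = $2,989.72
Net pay = $8,867.24 − $2,989.72 = $5,877.52

$5,877.52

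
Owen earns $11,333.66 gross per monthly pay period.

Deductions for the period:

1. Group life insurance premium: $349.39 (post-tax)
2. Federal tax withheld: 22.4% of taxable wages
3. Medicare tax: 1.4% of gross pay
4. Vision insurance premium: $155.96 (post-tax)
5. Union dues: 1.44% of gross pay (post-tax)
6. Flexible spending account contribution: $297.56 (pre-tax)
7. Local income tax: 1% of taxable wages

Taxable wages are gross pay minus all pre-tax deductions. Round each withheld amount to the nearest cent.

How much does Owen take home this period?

$7,626.43

Flexible spending account contribution: $297.56
Taxable wages = $11,333.66 − $297.56 = $11,036.10
Local income tax: $11,036.10 × 0.01 = $110.36
Federal tax withheld: $11,036.10 × 0.224 = $2,472.09
Medicare tax: $11,333.66 × 0.014 = $158.67
Group life insurance premium: $349.39
Union dues: $11,333.66 × 0.0144 = $163.20
Vision insurance premium: $155.96
Total deductions = $297.56 + $110.36 + $2,472.09 + $158.67 + $349.39 + $163.20 + $155.96 = $3,707.23
Net pay = $11,333.66 − $3,707.23 = $7,626.43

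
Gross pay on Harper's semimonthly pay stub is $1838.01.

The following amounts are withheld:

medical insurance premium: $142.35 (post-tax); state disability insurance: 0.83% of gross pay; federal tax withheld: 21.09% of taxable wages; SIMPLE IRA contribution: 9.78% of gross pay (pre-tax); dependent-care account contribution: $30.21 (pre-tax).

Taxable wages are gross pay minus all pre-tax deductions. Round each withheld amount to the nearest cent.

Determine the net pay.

$1127.08

Dependent-care account contribution: $30.21
SIMPLE IRA contribution: $1838.01 × 0.0978 = $179.76
Pre-tax total = $30.21 + $179.76 = $209.97
Taxable wages = $1838.01 − $209.97 = $1628.04
Federal tax withheld: $1628.04 × 0.2109 = $343.35
State disability insurance: $1838.01 × 0.0083 = $15.26
Medical insurance premium: $142.35
Total deductions = $30.21 + $179.76 + $343.35 + $15.26 + $142.35 = $710.93
Net pay = $1838.01 − $710.93 = $1127.08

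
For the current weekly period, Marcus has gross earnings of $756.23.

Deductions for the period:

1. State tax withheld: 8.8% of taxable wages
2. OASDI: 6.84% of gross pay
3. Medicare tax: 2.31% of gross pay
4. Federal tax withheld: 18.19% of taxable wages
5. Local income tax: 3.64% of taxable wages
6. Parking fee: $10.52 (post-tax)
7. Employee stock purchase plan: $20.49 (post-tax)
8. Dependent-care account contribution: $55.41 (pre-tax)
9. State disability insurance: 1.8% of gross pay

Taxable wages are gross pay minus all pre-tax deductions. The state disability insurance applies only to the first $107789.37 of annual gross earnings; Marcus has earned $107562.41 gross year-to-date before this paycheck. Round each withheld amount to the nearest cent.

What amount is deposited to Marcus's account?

Dependent-care account contribution: $55.41
Taxable wages = $756.23 − $55.41 = $700.82
Federal tax withheld: $700.82 × 0.1819 = $127.48
Local income tax: $700.82 × 0.0364 = $25.51
State tax withheld: $700.82 × 0.088 = $61.67
OASDI: $756.23 × 0.0684 = $51.73
State disability insurance: only $107789.37 − $107562.41 = $226.96 of this check is subject → $226.96 × 0.018 = $4.09
Medicare tax: $756.23 × 0.0231 = $17.47
Employee stock purchase plan: $20.49
Parking fee: $10.52
Total deductions = $55.41 + $127.48 + $25.51 + $61.67 + $51.73 + $4.09 + $17.47 + $20.49 + $10.52 = $374.37
Net pay = $756.23 − $374.37 = $381.86

$381.86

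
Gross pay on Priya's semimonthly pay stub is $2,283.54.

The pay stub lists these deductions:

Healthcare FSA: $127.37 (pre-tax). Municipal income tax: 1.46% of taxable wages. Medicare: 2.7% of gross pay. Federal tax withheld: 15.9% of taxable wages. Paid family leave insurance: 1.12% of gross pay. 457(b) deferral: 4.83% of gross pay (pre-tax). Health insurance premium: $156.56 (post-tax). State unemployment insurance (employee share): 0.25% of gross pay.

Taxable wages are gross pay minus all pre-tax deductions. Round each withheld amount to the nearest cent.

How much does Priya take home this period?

$1,441.21

457(b) deferral: $2,283.54 × 0.0483 = $110.29
Healthcare FSA: $127.37
Pre-tax total = $110.29 + $127.37 = $237.66
Taxable wages = $2,283.54 − $237.66 = $2,045.88
Federal tax withheld: $2,045.88 × 0.159 = $325.29
Municipal income tax: $2,045.88 × 0.0146 = $29.87
Medicare: $2,283.54 × 0.027 = $61.66
Paid family leave insurance: $2,283.54 × 0.0112 = $25.58
State unemployment insurance (employee share): $2,283.54 × 0.0025 = $5.71
Health insurance premium: $156.56
Total deductions = $110.29 + $127.37 + $325.29 + $29.87 + $61.66 + $25.58 + $5.71 + $156.56 = $842.33
Net pay = $2,283.54 − $842.33 = $1,441.21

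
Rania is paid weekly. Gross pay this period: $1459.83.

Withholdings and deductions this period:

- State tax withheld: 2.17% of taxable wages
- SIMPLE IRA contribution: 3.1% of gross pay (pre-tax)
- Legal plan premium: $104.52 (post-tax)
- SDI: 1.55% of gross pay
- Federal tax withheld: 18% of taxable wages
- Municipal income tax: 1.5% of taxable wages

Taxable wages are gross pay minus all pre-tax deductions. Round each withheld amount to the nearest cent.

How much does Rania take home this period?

$980.89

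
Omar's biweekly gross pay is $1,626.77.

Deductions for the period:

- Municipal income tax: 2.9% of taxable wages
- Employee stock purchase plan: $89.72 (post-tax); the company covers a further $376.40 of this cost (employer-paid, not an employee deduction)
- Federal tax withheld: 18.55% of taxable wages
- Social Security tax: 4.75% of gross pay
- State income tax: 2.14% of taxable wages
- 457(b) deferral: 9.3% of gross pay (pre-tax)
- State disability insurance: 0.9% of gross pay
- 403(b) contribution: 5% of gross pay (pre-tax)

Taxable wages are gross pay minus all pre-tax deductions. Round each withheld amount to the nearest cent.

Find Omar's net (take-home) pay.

$883.64

403(b) contribution: $1,626.77 × 0.05 = $81.34
457(b) deferral: $1,626.77 × 0.093 = $151.29
Pre-tax total = $81.34 + $151.29 = $232.63
Taxable wages = $1,626.77 − $232.63 = $1,394.14
Federal tax withheld: $1,394.14 × 0.1855 = $258.61
State income tax: $1,394.14 × 0.0214 = $29.83
Municipal income tax: $1,394.14 × 0.029 = $40.43
Social Security tax: $1,626.77 × 0.0475 = $77.27
State disability insurance: $1,626.77 × 0.009 = $14.64
Employee stock purchase plan: $89.72
(Employer's $376.40 toward employee stock purchase plan is not withheld from the employee.)
Total deductions = $81.34 + $151.29 + $258.61 + $29.83 + $40.43 + $77.27 + $14.64 + $89.72 = $743.13
Net pay = $1,626.77 − $743.13 = $883.64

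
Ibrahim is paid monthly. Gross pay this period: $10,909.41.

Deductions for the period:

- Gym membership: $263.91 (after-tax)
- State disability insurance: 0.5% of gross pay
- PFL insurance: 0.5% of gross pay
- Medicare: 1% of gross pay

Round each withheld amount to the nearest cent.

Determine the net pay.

State disability insurance: $10,909.41 × 0.005 = $54.55
Medicare: $10,909.41 × 0.01 = $109.09
PFL insurance: $10,909.41 × 0.005 = $54.55
Gym membership: $263.91
Total deductions = $54.55 + $109.09 + $54.55 + $263.91 = $482.10
Net pay = $10,909.41 − $482.10 = $10,427.31

$10,427.31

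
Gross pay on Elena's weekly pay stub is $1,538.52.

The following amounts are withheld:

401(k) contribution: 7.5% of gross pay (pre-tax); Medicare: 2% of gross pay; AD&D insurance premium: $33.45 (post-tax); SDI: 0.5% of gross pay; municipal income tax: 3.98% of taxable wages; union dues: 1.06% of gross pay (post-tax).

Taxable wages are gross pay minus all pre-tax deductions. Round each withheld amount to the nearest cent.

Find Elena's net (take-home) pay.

$1,278.27

401(k) contribution: $1,538.52 × 0.075 = $115.39
Taxable wages = $1,538.52 − $115.39 = $1,423.13
Municipal income tax: $1,423.13 × 0.0398 = $56.64
SDI: $1,538.52 × 0.005 = $7.69
Medicare: $1,538.52 × 0.02 = $30.77
AD&D insurance premium: $33.45
Union dues: $1,538.52 × 0.0106 = $16.31
Total deductions = $115.39 + $56.64 + $7.69 + $30.77 + $33.45 + $16.31 = $260.25
Net pay = $1,538.52 − $260.25 = $1,278.27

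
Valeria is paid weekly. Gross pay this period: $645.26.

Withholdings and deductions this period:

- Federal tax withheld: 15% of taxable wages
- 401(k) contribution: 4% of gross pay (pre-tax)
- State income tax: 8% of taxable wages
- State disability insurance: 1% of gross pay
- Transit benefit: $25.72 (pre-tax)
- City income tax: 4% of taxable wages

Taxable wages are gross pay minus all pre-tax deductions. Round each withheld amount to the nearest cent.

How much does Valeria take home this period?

Transit benefit: $25.72
401(k) contribution: $645.26 × 0.04 = $25.81
Pre-tax total = $25.72 + $25.81 = $51.53
Taxable wages = $645.26 − $51.53 = $593.73
City income tax: $593.73 × 0.04 = $23.75
State income tax: $593.73 × 0.08 = $47.50
Federal tax withheld: $593.73 × 0.15 = $89.06
State disability insurance: $645.26 × 0.01 = $6.45
Total deductions = $25.72 + $25.81 + $23.75 + $47.50 + $89.06 + $6.45 = $218.29
Net pay = $645.26 − $218.29 = $426.97

$426.97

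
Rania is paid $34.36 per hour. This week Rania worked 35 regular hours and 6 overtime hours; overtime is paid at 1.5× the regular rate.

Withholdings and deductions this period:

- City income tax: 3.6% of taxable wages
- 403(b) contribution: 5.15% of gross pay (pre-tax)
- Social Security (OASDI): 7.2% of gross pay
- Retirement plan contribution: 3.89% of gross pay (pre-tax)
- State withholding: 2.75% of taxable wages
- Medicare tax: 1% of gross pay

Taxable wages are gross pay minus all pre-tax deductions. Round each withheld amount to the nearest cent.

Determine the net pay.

$1163.87

Regular pay: 35 × $34.36 = $1202.60
Overtime pay: 6 × $34.36 × 1.5 = $309.24
Gross pay = $1202.60 + $309.24 = $1511.84
403(b) contribution: $1511.84 × 0.0515 = $77.86
Retirement plan contribution: $1511.84 × 0.0389 = $58.81
Pre-tax total = $77.86 + $58.81 = $136.67
Taxable wages = $1511.84 − $136.67 = $1375.17
State withholding: $1375.17 × 0.0275 = $37.82
City income tax: $1375.17 × 0.036 = $49.51
Social Security (OASDI): $1511.84 × 0.072 = $108.85
Medicare tax: $1511.84 × 0.01 = $15.12
Total deductions = $77.86 + $58.81 + $37.82 + $49.51 + $108.85 + $15.12 = $347.97
Net pay = $1511.84 − $347.97 = $1163.87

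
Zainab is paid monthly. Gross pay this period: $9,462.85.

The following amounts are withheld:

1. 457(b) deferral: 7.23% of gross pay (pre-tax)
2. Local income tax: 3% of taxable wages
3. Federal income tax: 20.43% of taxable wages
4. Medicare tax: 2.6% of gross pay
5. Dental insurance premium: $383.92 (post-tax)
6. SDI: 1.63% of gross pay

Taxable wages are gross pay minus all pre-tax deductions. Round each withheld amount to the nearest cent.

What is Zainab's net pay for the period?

$5,937.65

457(b) deferral: $9,462.85 × 0.0723 = $684.16
Taxable wages = $9,462.85 − $684.16 = $8,778.69
Local income tax: $8,778.69 × 0.03 = $263.36
Federal income tax: $8,778.69 × 0.2043 = $1,793.49
Medicare tax: $9,462.85 × 0.026 = $246.03
SDI: $9,462.85 × 0.0163 = $154.24
Dental insurance premium: $383.92
Total deductions = $684.16 + $263.36 + $1,793.49 + $246.03 + $154.24 + $383.92 = $3,525.20
Net pay = $9,462.85 − $3,525.20 = $5,937.65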